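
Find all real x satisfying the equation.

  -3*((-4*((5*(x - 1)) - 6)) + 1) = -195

Step 1. [-3*((-4*((5*(x - 1)) - 6)) + 1) = -195] -3 out front; divide by -3 ⇒ div: (-4*((5*(x - 1)) - 6)) + 1 = 65.
Step 2. [(-4*((5*(x - 1)) - 6)) + 1 = 65] 1 comes off first (subtract 1) ⇒ sub: -4*((5*(x - 1)) - 6) = 64.
Step 3. [-4*((5*(x - 1)) - 6) = 64] divide by the outer -4, so div: (5*(x - 1)) - 6 = -16.
Step 4. [(5*(x - 1)) - 6 = -16] -6 is outermost — add 6 both sides. So sub: 5*(x - 1) = -10.
Step 5. [5*(x - 1) = -10] divide by the outer 5 ⇒ div: x - 1 = -2.
Step 6. [x - 1 = -2] peel the -1: add 1 from each side ⇒ sub: x = -1.

Answer: x ∈ {-1}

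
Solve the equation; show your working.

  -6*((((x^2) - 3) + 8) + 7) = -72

Step 1. [-6*((((x^2) - 3) + 8) + 7) = -72] -6·(inner) — divide through by -6. So div: (((x^2) - 3) + 8) + 7 = 12.
Step 2. [(((x^2) - 3) + 8) + 7 = 12] 7 comes off first (subtract 7), so sub: ((x^2) - 3) + 8 = 5.
Step 3. [((x^2) - 3) + 8 = 5] subtract 8: x sits inside (… + 8), so sub: (x^2) - 3 = -3.
Step 4. [(x^2) - 3 = -3] 3 comes off first (add 3), so sub: x^2 = 0.
Step 5. [x^2 = 0] LHS squared, RHS 0 ≥ 0: apply √ (±), so sqrt: x = 0.

Answer: x ∈ {0}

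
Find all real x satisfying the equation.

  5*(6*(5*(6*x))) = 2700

Step 1. [5*(6*(5*(6*x))) = 2700] LHS = 5·(…); ÷5 both sides ⇒ div: 6*(5*(6*x)) = 540.
Step 2. [6*(5*(6*x)) = 540] LHS = 6·(…); ÷6 both sides. So div: 5*(6*x) = 90.
Step 3. [5*(6*x) = 90] 5 out front; divide by 5 ⇒ div: 6*x = 18.
Step 4. [6*x = 18] 6 out front; divide by 6, so div: x = 3.

Answer: x ∈ {3}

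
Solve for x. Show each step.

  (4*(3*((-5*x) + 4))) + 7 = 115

Step 1. [(4*(3*((-5*x) + 4))) + 7 = 115] peel the +7: subtract 7 from each side, so sub: 4*(3*((-5*x) + 4)) = 108.
Step 2. [4*(3*((-5*x) + 4)) = 108] leading coefficient 4: divide by 4. So div: 3*((-5*x) + 4) = 27.
Step 3. [3*((-5*x) + 4) = 27] LHS = 3·(…); ÷3 both sides, so div: (-5*x) + 4 = 9.
Step 4. [(-5*x) + 4 = 9] peel the +4: subtract 4 from each side, so sub: -5*x = 5.
Step 5. [-5*x = 5] -5·(inner) — divide through by -5, so div: x = -1.

Answer: x ∈ {-1}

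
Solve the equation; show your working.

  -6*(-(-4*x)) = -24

Step 1. [-6*(-(-4*x)) = -24] -6·(inner) — divide through by -6, so div: -(-4*x) = 4.
Step 2. [-(-4*x) = 4] LHS negated; negate both sides. So neg: -4*x = -4.
Step 3. [-4*x = -4] LHS = -4·(…); ÷-4 both sides, so div: x = 1.

Answer: x ∈ {1}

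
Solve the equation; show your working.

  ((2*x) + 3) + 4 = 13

Step 1. [((2*x) + 3) + 4 = 13] peel the +4: subtract 4 from each side, so sub: (2*x) + 3 = 9.
Step 2. [(2*x) + 3 = 9] +3 is outermost — subtract 3 both sides ⇒ sub: 2*x = 6.
Step 3. [2*x = 6] 2 out front; divide by 2, so div: x = 3.

Answer: x ∈ {3}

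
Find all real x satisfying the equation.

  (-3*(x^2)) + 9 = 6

Step 1. [(-3*(x^2)) + 9 = 6] -3 divides every term; factor it out, so factor: (x^2) - 3 = -2.
Step 2. [(x^2) - 3 = -2] -3 is outermost — add 3 both sides ⇒ sub: x^2 = 1.
Step 3. [x^2 = 1] √ both sides: 1 ≥ 0 gives two branches, so sqrt: x = 1 or -1.

Answer: x ∈ {-1, 1}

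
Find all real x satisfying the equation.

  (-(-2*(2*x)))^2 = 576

Step 1. [(-(-2*(2*x)))^2 = 576] √ both sides: 576 ≥ 0 gives two branches, so sqrt: -(-2*(2*x)) = 24 or -24.
Step 2. [-(-2*(2*x)) = 24 or -24] leading − — multiply by −1, so neg: -2*(2*x) = -24 or 24.
Step 3. [-2*(2*x) = -24 or 24] divide by the outer -2 ⇒ div: 2*x = 12 or -12.
Step 4. [2*x = 12 or -12] 2 out front; divide by 2, so div: x = 6 or -6.

Answer: x ∈ {-6, 6}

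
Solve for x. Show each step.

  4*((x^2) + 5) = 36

Step 1. [4*((x^2) + 5) = 36] LHS = 4·(…); ÷4 both sides, so div: (x^2) + 5 = 9.
Step 2. [(x^2) + 5 = 9] subtract 5: x sits inside (… + 5) ⇒ sub: x^2 = 4.
Step 3. [x^2 = 4] √ both sides: 4 ≥ 0 gives two branches. So sqrt: x = 2 or -2.

Answer: x ∈ {-2, 2}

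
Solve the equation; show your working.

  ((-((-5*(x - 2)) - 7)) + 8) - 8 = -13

Step 1. [((-((-5*(x - 2)) - 7)) + 8) - 8 = -13] -8 is outermost — add 8 both sides. So sub: (-((-5*(x - 2)) - 7)) + 8 = -5.
Step 2. [(-((-5*(x - 2)) - 7)) + 8 = -5] 8 comes off first (subtract 8), so sub: -((-5*(x - 2)) - 7) = -13.
Step 3. [-((-5*(x - 2)) - 7) = -13] flip signs both sides. So neg: (-5*(x - 2)) - 7 = 13.
Step 4. [(-5*(x - 2)) - 7 = 13] add 7: x sits inside (… - 7). So sub: -5*(x - 2) = 20.
Step 5. [-5*(x - 2) = 20] LHS = -5·(…); ÷-5 both sides. So div: x - 2 = -4.
Step 6. [x - 2 = -4] -2 is outermost — add 2 both sides, so sub: x = -2.

Answer: x ∈ {-2}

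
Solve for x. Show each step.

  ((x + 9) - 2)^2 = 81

Step 1. [((x + 9) - 2)^2 = 81] LHS squared, RHS 81 ≥ 0: apply √ (±), so sqrt: (x + 9) - 2 = 9 or -9.
Step 2. [(x + 9) - 2 = 9 or -9] add 2: x sits inside (… - 2). So sub: x + 9 = 11 or -7.
Step 3. [x + 9 = 11 or -7] 9 comes off first (subtract 9) ⇒ sub: x = 2 or -16.

Answer: x ∈ {-16, 2}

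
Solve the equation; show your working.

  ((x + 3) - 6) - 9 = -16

Step 1. [((x + 3) - 6) - 9 = -16] add 9: x sits inside (… - 9). So sub: (x + 3) - 6 = -7.
Step 2. [(x + 3) - 6 = -7] the outer -6 inverts by adding 6, so sub: x + 3 = -1.
Step 3. [x + 3 = -1] the outer +3 inverts by subtracting 3, so sub: x = -4.

Answer: x ∈ {-4}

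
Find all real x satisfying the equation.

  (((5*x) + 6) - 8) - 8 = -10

Step 1. [(((5*x) + 6) - 8) - 8 = -10] -8 is outermost — add 8 both sides ⇒ sub: ((5*x) + 6) - 8 = -2.
Step 2. [((5*x) + 6) - 8 = -2] 8 comes off first (add 8), so sub: (5*x) + 6 = 6.
Step 3. [(5*x) + 6 = 6] the outer +6 inverts by subtracting 6, so sub: 5*x = 0.
Step 4. [5*x = 0] 5·(inner) — divide through by 5 ⇒ div: x = 0.

Answer: x ∈ {0}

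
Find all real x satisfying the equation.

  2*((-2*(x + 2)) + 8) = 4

Step 1. [2*((-2*(x + 2)) + 8) = 4] 2 out front; divide by 2, so div: (-2*(x + 2)) + 8 = 2.
Step 2. [(-2*(x + 2)) + 8 = 2] -2 divides every term; factor it out ⇒ factor: (x + 2) - 4 = -1.
Step 3. [(x + 2) - 4 = -1] 4 comes off first (add 4). So sub: x + 2 = 3.
Step 4. [x + 2 = 3] the outer +2 inverts by subtracting 2, so sub: x = 1.

Answer: x ∈ {1}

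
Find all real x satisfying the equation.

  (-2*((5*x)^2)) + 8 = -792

Step 1. [(-2*((5*x)^2)) + 8 = -792] +8 is outermost — subtract 8 both sides, so sub: -2*((5*x)^2) = -800.
Step 2. [-2*((5*x)^2) = -800] -2 out front; divide by -2, so div: (5*x)^2 = 400.
Step 3. [(5*x)^2 = 400] √ both sides: 400 ≥ 0 gives two branches, so sqrt: 5*x = 20 or -20.
Step 4. [5*x = 20 or -20] 5 out front; divide by 5 ⇒ div: x = 4 or -4.

Answer: x ∈ {-4, 4}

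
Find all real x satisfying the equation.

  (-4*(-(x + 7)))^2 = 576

Step 1. [(-4*(-(x + 7)))^2 = 576] LHS squared, RHS 576 ≥ 0: apply √ (±) ⇒ sqrt: -4*(-(x + 7)) = 24 or -24.
Step 2. [-4*(-(x + 7)) = 24 or -24] LHS = -4·(…); ÷-4 both sides, so div: -(x + 7) = -6 or 6.
Step 3. [-(x + 7) = -6 or 6] leading − — multiply by −1 ⇒ neg: x + 7 = 6 or -6.
Step 4. [x + 7 = 6 or -6] 7 comes off first (subtract 7). So sub: x = -1 or -13.

Answer: x ∈ {-13, -1}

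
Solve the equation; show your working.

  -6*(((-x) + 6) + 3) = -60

Step 1. [-6*(((-x) + 6) + 3) = -60] -6 out front; divide by -6. So div: ((-x) + 6) + 3 = 10.
Step 2. [((-x) + 6) + 3 = 10] +3 is outermost — subtract 3 both sides ⇒ sub: (-x) + 6 = 7.
Step 3. [(-x) + 6 = 7] +6 is outermost — subtract 6 both sides, so sub: -x = 1.
Step 4. [-x = 1] flip signs both sides. So neg: x = -1.

Answer: x ∈ {-1}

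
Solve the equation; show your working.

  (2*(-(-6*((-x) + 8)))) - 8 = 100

Step 1. [(2*(-(-6*((-x) + 8)))) - 8 = 100] 2 divides every term; factor it out. So factor: (-(-6*((-x) + 8))) - 4 = 50.
Step 2. [(-(-6*((-x) + 8))) - 4 = 50] the outer -4 inverts by adding 4 ⇒ sub: -(-6*((-x) + 8)) = 54.
Step 3. [-(-6*((-x) + 8)) = 54] flip signs both sides. So neg: -6*((-x) + 8) = -54.
Step 4. [-6*((-x) + 8) = -54] -6 out front; divide by -6 ⇒ div: (-x) + 8 = 9.
Step 5. [(-x) + 8 = 9] subtract 8: x sits inside (… + 8) ⇒ sub: -x = 1.
Step 6. [-x = 1] flip signs both sides, so neg: x = -1.

Answer: x ∈ {-1}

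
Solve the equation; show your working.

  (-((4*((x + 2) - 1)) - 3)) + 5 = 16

Step 1. [(-((4*((x + 2) - 1)) - 3)) + 5 = 16] 5 comes off first (subtract 5), so sub: -((4*((x + 2) - 1)) - 3) = 11.
Step 2. [-((4*((x + 2) - 1)) - 3) = 11] LHS negated; negate both sides ⇒ neg: (4*((x + 2) - 1)) - 3 = -11.
Step 3. [(4*((x + 2) - 1)) - 3 = -11] 3 comes off first (add 3), so sub: 4*((x + 2) - 1) = -8.
Step 4. [4*((x + 2) - 1) = -8] 4·(inner) — divide through by 4 ⇒ div: (x + 2) - 1 = -2.
Step 5. [(x + 2) - 1 = -2] add 1: x sits inside (… - 1) ⇒ sub: x + 2 = -1.
Step 6. [x + 2 = -1] +2 is outermost — subtract 2 both sides, so sub: x = -3.

Answer: x ∈ {-3}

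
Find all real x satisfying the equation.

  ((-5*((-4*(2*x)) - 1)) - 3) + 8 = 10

Step 1. [((-5*((-4*(2*x)) - 1)) - 3) + 8 = 10] peel the +8: subtract 8 from each side. So sub: (-5*((-4*(2*x)) - 1)) - 3 = 2.
Step 2. [(-5*((-4*(2*x)) - 1)) - 3 = 2] peel the -3: add 3 from each side. So sub: -5*((-4*(2*x)) - 1) = 5.
Step 3. [-5*((-4*(2*x)) - 1) = 5] divide by the outer -5, so div: (-4*(2*x)) - 1 = -1.
Step 4. [(-4*(2*x)) - 1 = -1] add 1: x sits inside (… - 1). So sub: -4*(2*x) = 0.
Step 5. [-4*(2*x) = 0] leading coefficient -4: divide by -4 ⇒ div: 2*x = 0.
Step 6. [2*x = 0] LHS = 2·(…); ÷2 both sides. So div: x = 0.

Answer: x ∈ {0}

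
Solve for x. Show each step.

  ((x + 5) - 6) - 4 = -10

Step 1. [((x + 5) - 6) - 4 = -10] peel the -4: add 4 from each side. So sub: (x + 5) - 6 = -6.
Step 2. [(x + 5) - 6 = -6] add 6: x sits inside (… - 6) ⇒ sub: x + 5 = 0.
Step 3. [x + 5 = 0] peel the +5: subtract 5 from each side. So sub: x = -5.

Answer: x ∈ {-5}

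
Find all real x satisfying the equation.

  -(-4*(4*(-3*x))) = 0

Step 1. [-(-4*(4*(-3*x))) = 0] flip signs both sides. So neg: -4*(4*(-3*x)) = 0.
Step 2. [-4*(4*(-3*x)) = 0] -4 out front; divide by -4, so div: 4*(-3*x) = 0.
Step 3. [4*(-3*x) = 0] LHS = 4·(…); ÷4 both sides, so div: -3*x = 0.
Step 4. [-3*x = 0] divide by the outer -3 ⇒ div: x = 0.

Answer: x ∈ {0}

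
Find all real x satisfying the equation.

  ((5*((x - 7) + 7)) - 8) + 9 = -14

Step 1. [((5*((x - 7) + 7)) - 8) + 9 = -14] subtract 9: x sits inside (… + 9), so sub: (5*((x - 7) + 7)) - 8 = -23.
Step 2. [(5*((x - 7) + 7)) - 8 = -23] 8 comes off first (add 8) ⇒ sub: 5*((x - 7) + 7) = -15.
Step 3. [5*((x - 7) + 7) = -15] LHS = 5·(…); ÷5 both sides. So div: (x - 7) + 7 = -3.
Step 4. [(x - 7) + 7 = -3] +7 is outermost — subtract 7 both sides ⇒ sub: x - 7 = -10.
Step 5. [x - 7 = -10] peel the -7: add 7 from each side, so sub: x = -3.

Answer: x ∈ {-3}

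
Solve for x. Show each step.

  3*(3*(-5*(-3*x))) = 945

Step 1. [3*(3*(-5*(-3*x))) = 945] LHS = 3·(…); ÷3 both sides, so div: 3*(-5*(-3*x)) = 315.
Step 2. [3*(-5*(-3*x)) = 315] divide by the outer 3, so div: -5*(-3*x) = 105.
Step 3. [-5*(-3*x) = 105] -5·(inner) — divide through by -5. So div: -3*x = -21.
Step 4. [-3*x = -21] LHS = -3·(…); ÷-3 both sides. So div: x = 7.

Answer: x ∈ {7}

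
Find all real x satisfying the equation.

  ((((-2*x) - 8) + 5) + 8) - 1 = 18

Step 1. [((((-2*x) - 8) + 5) + 8) - 1 = 18] add 1: x sits inside (… - 1). So sub: (((-2*x) - 8) + 5) + 8 = 19.
Step 2. [(((-2*x) - 8) + 5) + 8 = 19] 8 comes off first (subtract 8), so sub: ((-2*x) - 8) + 5 = 11.
Step 3. [((-2*x) - 8) + 5 = 11] 5 comes off first (subtract 5) ⇒ sub: (-2*x) - 8 = 6.
Step 4. [(-2*x) - 8 = 6] add 8: x sits inside (… - 8), so sub: -2*x = 14.
Step 5. [-2*x = 14] leading coefficient -2: divide by -2 ⇒ div: x = -7.

Answer: x ∈ {-7}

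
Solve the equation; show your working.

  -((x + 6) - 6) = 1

Step 1. [-((x + 6) - 6) = 1] LHS negated; negate both sides ⇒ neg: (x + 6) - 6 = -1.
Step 2. [(x + 6) - 6 = -1] the outer -6 inverts by adding 6 ⇒ sub: x + 6 = 5.
Step 3. [x + 6 = 5] the outer +6 inverts by subtracting 6, so sub: x = -1.

Answer: x ∈ {-1}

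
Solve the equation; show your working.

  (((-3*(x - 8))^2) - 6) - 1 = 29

Step 1. [(((-3*(x - 8))^2) - 6) - 1 = 29] -1 is outermost — add 1 both sides, so sub: ((-3*(x - 8))^2) - 6 = 30.
Step 2. [((-3*(x - 8))^2) - 6 = 30] peel the -6: add 6 from each side, so sub: (-3*(x - 8))^2 = 36.
Step 3. [(-3*(x - 8))^2 = 36] √ both sides: 36 ≥ 0 gives two branches ⇒ sqrt: -3*(x - 8) = 6 or -6.
Step 4. [-3*(x - 8) = 6 or -6] -3 out front; divide by -3 ⇒ div: x - 8 = -2 or 2.
Step 5. [x - 8 = -2 or 2] peel the -8: add 8 from each side, so sub: x = 6 or 10.

Answer: x ∈ {6, 10}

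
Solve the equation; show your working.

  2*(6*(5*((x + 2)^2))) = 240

Step 1. [2*(6*(5*((x + 2)^2))) = 240] divide by the outer 2 ⇒ div: 6*(5*((x + 2)^2)) = 120.
Step 2. [6*(5*((x + 2)^2)) = 120] divide by the outer 6 ⇒ div: 5*((x + 2)^2) = 20.
Step 3. [5*((x + 2)^2) = 20] divide by the outer 5. So div: (x + 2)^2 = 4.
Step 4. [(x + 2)^2 = 4] √ both sides: 4 ≥ 0 gives two branches ⇒ sqrt: x + 2 = 2 or -2.
Step 5. [x + 2 = 2 or -2] 2 comes off first (subtract 2) ⇒ sub: x = 0 or -4.

Answer: x ∈ {-4, 0}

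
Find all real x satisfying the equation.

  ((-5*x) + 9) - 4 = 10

Step 1. [((-5*x) + 9) - 4 = 10] 4 comes off first (add 4). So sub: (-5*x) + 9 = 14.
Step 2. [(-5*x) + 9 = 14] peel the +9: subtract 9 from each side ⇒ sub: -5*x = 5.
Step 3. [-5*x = 5] -5·(inner) — divide through by -5, so div: x = -1.

Answer: x ∈ {-1}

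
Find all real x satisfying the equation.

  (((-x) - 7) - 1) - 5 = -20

Step 1. [(((-x) - 7) - 1) - 5 = -20] 5 comes off first (add 5), so sub: ((-x) - 7) - 1 = -15.
Step 2. [((-x) - 7) - 1 = -15] the outer -1 inverts by adding 1. So sub: (-x) - 7 = -14.
Step 3. [(-x) - 7 = -14] add 7: x sits inside (… - 7). So sub: -x = -7.
Step 4. [-x = -7] flip signs both sides, so neg: x = 7.

Answer: x ∈ {7}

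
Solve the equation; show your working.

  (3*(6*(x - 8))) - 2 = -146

Step 1. [(3*(6*(x - 8))) - 2 = -146] the outer -2 inverts by adding 2 ⇒ sub: 3*(6*(x - 8)) = -144.
Step 2. [3*(6*(x - 8)) = -144] 3·(inner) — divide through by 3, so div: 6*(x - 8) = -48.
Step 3. [6*(x - 8) = -48] LHS = 6·(…); ÷6 both sides ⇒ div: x - 8 = -8.
Step 4. [x - 8 = -8] peel the -8: add 8 from each side ⇒ sub: x = 0.

Answer: x ∈ {0}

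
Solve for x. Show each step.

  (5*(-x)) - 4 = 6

Step 1. [(5*(-x)) - 4 = 6] add 4: x sits inside (… - 4). So sub: 5*(-x) = 10.
Step 2. [5*(-x) = 10] 5 out front; divide by 5. So div: -x = 2.
Step 3. [-x = 2] LHS negated; negate both sides. So neg: x = -2.

Answer: x ∈ {-2}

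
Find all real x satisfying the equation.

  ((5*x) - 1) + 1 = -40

Step 1. [((5*x) - 1) + 1 = -40] 1 comes off first (subtract 1). So sub: (5*x) - 1 = -41.
Step 2. [(5*x) - 1 = -41] 1 comes off first (add 1). So sub: 5*x = -40.
Step 3. [5*x = -40] leading coefficient 5: divide by 5, so div: x = -8.

Answer: x ∈ {-8}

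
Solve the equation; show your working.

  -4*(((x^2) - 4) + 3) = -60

Step 1. [-4*(((x^2) - 4) + 3) = -60] -4·(inner) — divide through by -4 ⇒ div: ((x^2) - 4) + 3 = 15.
Step 2. [((x^2) - 4) + 3 = 15] the outer +3 inverts by subtracting 3, so sub: (x^2) - 4 = 12.
Step 3. [(x^2) - 4 = 12] -4 is outermost — add 4 both sides, so sub: x^2 = 16.
Step 4. [x^2 = 16] √ both sides: 16 ≥ 0 gives two branches. So sqrt: x = 4 or -4.

Answer: x ∈ {-4, 4}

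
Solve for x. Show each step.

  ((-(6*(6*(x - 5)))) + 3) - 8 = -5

Step 1. [((-(6*(6*(x - 5)))) + 3) - 8 = -5] -8 is outermost — add 8 both sides ⇒ sub: (-(6*(6*(x - 5)))) + 3 = 3.
Step 2. [(-(6*(6*(x - 5)))) + 3 = 3] the outer +3 inverts by subtracting 3 ⇒ sub: -(6*(6*(x - 5))) = 0.
Step 3. [-(6*(6*(x - 5))) = 0] leading − — multiply by −1, so neg: 6*(6*(x - 5)) = 0.
Step 4. [6*(6*(x - 5)) = 0] leading coefficient 6: divide by 6 ⇒ div: 6*(x - 5) = 0.
Step 5. [6*(x - 5) = 0] 6 out front; divide by 6 ⇒ div: x - 5 = 0.
Step 6. [x - 5 = 0] the outer -5 inverts by adding 5, so sub: x = 5.

Answer: x ∈ {5}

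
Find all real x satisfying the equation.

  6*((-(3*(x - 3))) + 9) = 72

Step 1. [6*((-(3*(x - 3))) + 9) = 72] divide by the outer 6 ⇒ div: (-(3*(x - 3))) + 9 = 12.
Step 2. [(-(3*(x - 3))) + 9 = 12] peel the +9: subtract 9 from each side, so sub: -(3*(x - 3)) = 3.
Step 3. [-(3*(x - 3)) = 3] flip signs both sides ⇒ neg: 3*(x - 3) = -3.
Step 4. [3*(x - 3) = -3] 3 out front; divide by 3, so div: x - 3 = -1.
Step 5. [x - 3 = -1] -3 is outermost — add 3 both sides, so sub: x = 2.

Answer: x ∈ {2}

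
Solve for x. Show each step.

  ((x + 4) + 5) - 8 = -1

Step 1. [((x + 4) + 5) - 8 = -1] peel the -8: add 8 from each side, so sub: (x + 4) + 5 = 7.
Step 2. [(x + 4) + 5 = 7] the outer +5 inverts by subtracting 5, so sub: x + 4 = 2.
Step 3. [x + 4 = 2] 4 comes off first (subtract 4). So sub: x = -2.

Answer: x ∈ {-2}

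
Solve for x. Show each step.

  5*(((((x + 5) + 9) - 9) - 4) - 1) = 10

Step 1. [5*(((((x + 5) + 9) - 9) - 4) - 1) = 10] divide by the outer 5 ⇒ div: ((((x + 5) + 9) - 9) - 4) - 1 = 2.
Step 2. [((((x + 5) + 9) - 9) - 4) - 1 = 2] peel the -1: add 1 from each side. So sub: (((x + 5) + 9) - 9) - 4 = 3.
Step 3. [(((x + 5) + 9) - 9) - 4 = 3] -4 is outermost — add 4 both sides, so sub: ((x + 5) + 9) - 9 = 7.
Step 4. [((x + 5) + 9) - 9 = 7] add 9: x sits inside (… - 9) ⇒ sub: (x + 5) + 9 = 16.
Step 5. [(x + 5) + 9 = 16] 9 comes off first (subtract 9) ⇒ sub: x + 5 = 7.
Step 6. [x + 5 = 7] subtract 5: x sits inside (… + 5), so sub: x = 2.

Answer: x ∈ {2}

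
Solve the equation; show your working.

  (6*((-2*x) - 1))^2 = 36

Step 1. [(6*((-2*x) - 1))^2 = 36] LHS squared, RHS 36 ≥ 0: apply √ (±), so sqrt: 6*((-2*x) - 1) = 6 or -6.
Step 2. [6*((-2*x) - 1) = 6 or -6] divide by the outer 6, so div: (-2*x) - 1 = 1 or -1.
Step 3. [(-2*x) - 1 = 1 or -1] -1 is outermost — add 1 both sides, so sub: -2*x = 2 or 0.
Step 4. [-2*x = 2 or 0] -2 out front; divide by -2, so div: x = -1 or 0.

Answer: x ∈ {-1, 0}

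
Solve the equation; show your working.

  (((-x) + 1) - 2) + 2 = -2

Step 1. [(((-x) + 1) - 2) + 2 = -2] 2 comes off first (subtract 2) ⇒ sub: ((-x) + 1) - 2 = -4.
Step 2. [((-x) + 1) - 2 = -4] 2 comes off first (add 2) ⇒ sub: (-x) + 1 = -2.
Step 3. [(-x) + 1 = -2] 1 comes off first (subtract 1) ⇒ sub: -x = -3.
Step 4. [-x = -3] leading − — multiply by −1, so neg: x = 3.

Answer: x ∈ {3}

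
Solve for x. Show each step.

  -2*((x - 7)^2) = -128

Step 1. [-2*((x - 7)^2) = -128] -2·(inner) — divide through by -2, so div: (x - 7)^2 = 64.
Step 2. [(x - 7)^2 = 64] LHS squared, RHS 64 ≥ 0: apply √ (±) ⇒ sqrt: x - 7 = 8 or -8.
Step 3. [x - 7 = 8 or -8] -7 is outermost — add 7 both sides. So sub: x = 15 or -1.

Answer: x ∈ {-1, 15}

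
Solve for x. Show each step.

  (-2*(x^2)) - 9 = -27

Step 1. [(-2*(x^2)) - 9 = -27] 9 comes off first (add 9), so sub: -2*(x^2) = -18.
Step 2. [-2*(x^2) = -18] -2·(inner) — divide through by -2, so div: x^2 = 9.
Step 3. [x^2 = 9] LHS squared, RHS 9 ≥ 0: apply √ (±) ⇒ sqrt: x = 3 or -3.

Answer: x ∈ {-3, 3}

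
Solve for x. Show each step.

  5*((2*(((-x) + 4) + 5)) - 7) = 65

Step 1. [5*((2*(((-x) + 4) + 5)) - 7) = 65] LHS = 5·(…); ÷5 both sides. So div: (2*(((-x) + 4) + 5)) - 7 = 13.
Step 2. [(2*(((-x) + 4) + 5)) - 7 = 13] peel the -7: add 7 from each side. So sub: 2*(((-x) + 4) + 5) = 20.
Step 3. [2*(((-x) + 4) + 5) = 20] divide by the outer 2 ⇒ div: ((-x) + 4) + 5 = 10.
Step 4. [((-x) + 4) + 5 = 10] peel the +5: subtract 5 from each side ⇒ sub: (-x) + 4 = 5.
Step 5. [(-x) + 4 = 5] subtract 4: x sits inside (… + 4). So sub: -x = 1.
Step 6. [-x = 1] flip signs both sides ⇒ neg: x = -1.

Answer: x ∈ {-1}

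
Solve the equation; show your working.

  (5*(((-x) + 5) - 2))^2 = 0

Step 1. [(5*(((-x) + 5) - 2))^2 = 0] √ both sides: 0 ≥ 0 gives two branches, so sqrt: 5*(((-x) + 5) - 2) = 0.
Step 2. [5*(((-x) + 5) - 2) = 0] leading coefficient 5: divide by 5 ⇒ div: ((-x) + 5) - 2 = 0.
Step 3. [((-x) + 5) - 2 = 0] peel the -2: add 2 from each side, so sub: (-x) + 5 = 2.
Step 4. [(-x) + 5 = 2] peel the +5: subtract 5 from each side, so sub: -x = -3.
Step 5. [-x = -3] leading − — multiply by −1, so neg: x = 3.

Answer: x ∈ {3}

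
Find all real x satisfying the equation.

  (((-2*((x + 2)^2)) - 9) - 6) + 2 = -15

Step 1. [(((-2*((x + 2)^2)) - 9) - 6) + 2 = -15] +2 is outermost — subtract 2 both sides. So sub: ((-2*((x + 2)^2)) - 9) - 6 = -17.
Step 2. [((-2*((x + 2)^2)) - 9) - 6 = -17] 6 comes off first (add 6). So sub: (-2*((x + 2)^2)) - 9 = -11.
Step 3. [(-2*((x + 2)^2)) - 9 = -11] add 9: x sits inside (… - 9), so sub: -2*((x + 2)^2) = -2.
Step 4. [-2*((x + 2)^2) = -2] divide by the outer -2 ⇒ div: (x + 2)^2 = 1.
Step 5. [(x + 2)^2 = 1] LHS squared, RHS 1 ≥ 0: apply √ (±) ⇒ sqrt: x + 2 = 1 or -1.
Step 6. [x + 2 = 1 or -1] subtract 2: x sits inside (… + 2). So sub: x = -1 or -3.

Answer: x ∈ {-3, -1}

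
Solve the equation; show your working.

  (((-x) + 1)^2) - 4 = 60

Step 1. [(((-x) + 1)^2) - 4 = 60] peel the -4: add 4 from each side. So sub: ((-x) + 1)^2 = 64.
Step 2. [((-x) + 1)^2 = 64] √ both sides: 64 ≥ 0 gives two branches ⇒ sqrt: (-x) + 1 = 8 or -8.
Step 3. [(-x) + 1 = 8 or -8] the outer +1 inverts by subtracting 1. So sub: -x = 7 or -9.
Step 4. [-x = 7 or -9] flip signs both sides ⇒ neg: x = -7 or 9.

Answer: x ∈ {-7, 9}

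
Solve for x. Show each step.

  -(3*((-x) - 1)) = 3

Step 1. [-(3*((-x) - 1)) = 3] leading − — multiply by −1 ⇒ neg: 3*((-x) - 1) = -3.
Step 2. [3*((-x) - 1) = -3] 3·(inner) — divide through by 3. So div: (-x) - 1 = -1.
Step 3. [(-x) - 1 = -1] -1 is outermost — add 1 both sides ⇒ sub: -x = 0.
Step 4. [-x = 0] leading − — multiply by −1, so neg: x = 0.

Answer: x ∈ {0}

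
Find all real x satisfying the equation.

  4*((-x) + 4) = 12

Step 1. [4*((-x) + 4) = 12] leading coefficient 4: divide by 4 ⇒ div: (-x) + 4 = 3.
Step 2. [(-x) + 4 = 3] subtract 4: x sits inside (… + 4), so sub: -x = -1.
Step 3. [-x = -1] flip signs both sides, so neg: x = 1.

Answer: x ∈ {1}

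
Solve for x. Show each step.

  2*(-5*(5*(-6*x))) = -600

Step 1. [2*(-5*(5*(-6*x))) = -600] LHS = 2·(…); ÷2 both sides ⇒ div: -5*(5*(-6*x)) = -300.
Step 2. [-5*(5*(-6*x)) = -300] divide by the outer -5. So div: 5*(-6*x) = 60.
Step 3. [5*(-6*x) = 60] LHS = 5·(…); ÷5 both sides ⇒ div: -6*x = 12.
Step 4. [-6*x = 12] LHS = -6·(…); ÷-6 both sides. So div: x = -2.

Answer: x ∈ {-2}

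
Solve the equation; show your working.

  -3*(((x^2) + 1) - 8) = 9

Step 1. [-3*(((x^2) + 1) - 8) = 9] divide by the outer -3 ⇒ div: ((x^2) + 1) - 8 = -3.
Step 2. [((x^2) + 1) - 8 = -3] the outer -8 inverts by adding 8 ⇒ sub: (x^2) + 1 = 5.
Step 3. [(x^2) + 1 = 5] +1 is outermost — subtract 1 both sides, so sub: x^2 = 4.
Step 4. [x^2 = 4] √ both sides: 4 ≥ 0 gives two branches ⇒ sqrt: x = 2 or -2.

Answer: x ∈ {-2, 2}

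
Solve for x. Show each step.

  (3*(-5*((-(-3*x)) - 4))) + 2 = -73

Step 1. [(3*(-5*((-(-3*x)) - 4))) + 2 = -73] the outer +2 inverts by subtracting 2. So sub: 3*(-5*((-(-3*x)) - 4)) = -75.
Step 2. [3*(-5*((-(-3*x)) - 4)) = -75] leading coefficient 3: divide by 3 ⇒ div: -5*((-(-3*x)) - 4) = -25.
Step 3. [-5*((-(-3*x)) - 4) = -25] -5 out front; divide by -5, so div: (-(-3*x)) - 4 = 5.
Step 4. [(-(-3*x)) - 4 = 5] add 4: x sits inside (… - 4), so sub: -(-3*x) = 9.
Step 5. [-(-3*x) = 9] leading − — multiply by −1. So neg: -3*x = -9.
Step 6. [-3*x = -9] divide by the outer -3 ⇒ div: x = 3.

Answer: x ∈ {3}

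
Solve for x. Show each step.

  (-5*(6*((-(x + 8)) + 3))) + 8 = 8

Step 1. [(-5*(6*((-(x + 8)) + 3))) + 8 = 8] 8 comes off first (subtract 8), so sub: -5*(6*((-(x + 8)) + 3)) = 0.
Step 2. [-5*(6*((-(x + 8)) + 3)) = 0] -5 out front; divide by -5. So div: 6*((-(x + 8)) + 3) = 0.
Step 3. [6*((-(x + 8)) + 3) = 0] 6·(inner) — divide through by 6 ⇒ div: (-(x + 8)) + 3 = 0.
Step 4. [(-(x + 8)) + 3 = 0] 3 comes off first (subtract 3). So sub: -(x + 8) = -3.
Step 5. [-(x + 8) = -3] LHS negated; negate both sides, so neg: x + 8 = 3.
Step 6. [x + 8 = 3] peel the +8: subtract 8 from each side ⇒ sub: x = -5.

Answer: x ∈ {-5}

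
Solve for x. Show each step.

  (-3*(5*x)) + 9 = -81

Step 1. [(-3*(5*x)) + 9 = -81] common factor -3 (LHS and -81) — divide through ⇒ factor: (5*x) - 3 = 27.
Step 2. [(5*x) - 3 = 27] peel the -3: add 3 from each side ⇒ sub: 5*x = 30.
Step 3. [5*x = 30] 5 out front; divide by 5 ⇒ div: x = 6.

Answer: x ∈ {6}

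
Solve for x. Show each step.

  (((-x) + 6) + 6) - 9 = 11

Step 1. [(((-x) + 6) + 6) - 9 = 11] the outer -9 inverts by adding 9 ⇒ sub: ((-x) + 6) + 6 = 20.
Step 2. [((-x) + 6) + 6 = 20] 6 comes off first (subtract 6) ⇒ sub: (-x) + 6 = 14.
Step 3. [(-x) + 6 = 14] +6 is outermost — subtract 6 both sides. So sub: -x = 8.
Step 4. [-x = 8] leading − — multiply by −1. So neg: x = -8.

Answer: x ∈ {-8}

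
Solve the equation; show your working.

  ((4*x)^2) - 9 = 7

Step 1. [((4*x)^2) - 9 = 7] peel the -9: add 9 from each side. So sub: (4*x)^2 = 16.
Step 2. [(4*x)^2 = 16] 16 ≥ 0, LHS is (·)² — take ±√ ⇒ sqrt: 4*x = 4 or -4.
Step 3. [4*x = 4 or -4] 4·(inner) — divide through by 4, so div: x = 1 or -1.

Answer: x ∈ {-1, 1}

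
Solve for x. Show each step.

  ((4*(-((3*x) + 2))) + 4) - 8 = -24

Step 1. [((4*(-((3*x) + 2))) + 4) - 8 = -24] the outer -8 inverts by adding 8. So sub: (4*(-((3*x) + 2))) + 4 = -16.
Step 2. [(4*(-((3*x) + 2))) + 4 = -16] common factor 4 (LHS and -16) — divide through ⇒ factor: (-((3*x) + 2)) + 1 = -4.
Step 3. [(-((3*x) + 2)) + 1 = -4] 1 comes off first (subtract 1) ⇒ sub: -((3*x) + 2) = -5.
Step 4. [-((3*x) + 2) = -5] leading − — multiply by −1 ⇒ neg: (3*x) + 2 = 5.
Step 5. [(3*x) + 2 = 5] 2 comes off first (subtract 2). So sub: 3*x = 3.
Step 6. [3*x = 3] leading coefficient 3: divide by 3, so div: x = 1.

Answer: x ∈ {1}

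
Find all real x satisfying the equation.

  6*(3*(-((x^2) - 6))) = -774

Step 1. [6*(3*(-((x^2) - 6))) = -774] 6 out front; divide by 6 ⇒ div: 3*(-((x^2) - 6)) = -129.
Step 2. [3*(-((x^2) - 6)) = -129] leading coefficient 3: divide by 3 ⇒ div: -((x^2) - 6) = -43.
Step 3. [-((x^2) - 6) = -43] leading − — multiply by −1 ⇒ neg: (x^2) - 6 = 43.
Step 4. [(x^2) - 6 = 43] -6 is outermost — add 6 both sides, so sub: x^2 = 49.
Step 5. [x^2 = 49] LHS squared, RHS 49 ≥ 0: apply √ (±), so sqrt: x = 7 or -7.

Answer: x ∈ {-7, 7}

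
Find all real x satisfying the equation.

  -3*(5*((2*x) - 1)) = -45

Step 1. [-3*(5*((2*x) - 1)) = -45] leading coefficient -3: divide by -3 ⇒ div: 5*((2*x) - 1) = 15.
Step 2. [5*((2*x) - 1) = 15] LHS = 5·(…); ÷5 both sides ⇒ div: (2*x) - 1 = 3.
Step 3. [(2*x) - 1 = 3] -1 is outermost — add 1 both sides. So sub: 2*x = 4.
Step 4. [2*x = 4] 2·(inner) — divide through by 2 ⇒ div: x = 2.

Answer: x ∈ {2}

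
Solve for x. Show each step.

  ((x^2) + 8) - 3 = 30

Step 1. [((x^2) + 8) - 3 = 30] add 3: x sits inside (… - 3), so sub: (x^2) + 8 = 33.
Step 2. [(x^2) + 8 = 33] 8 comes off first (subtract 8) ⇒ sub: x^2 = 25.
Step 3. [x^2 = 25] √ both sides: 25 ≥ 0 gives two branches ⇒ sqrt: x = 5 or -5.

Answer: x ∈ {-5, 5}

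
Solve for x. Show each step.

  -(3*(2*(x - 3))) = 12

Step 1. [-(3*(2*(x - 3))) = 12] leading − — multiply by −1, so neg: 3*(2*(x - 3)) = -12.
Step 2. [3*(2*(x - 3)) = -12] 3·(inner) — divide through by 3, so div: 2*(x - 3) = -4.
Step 3. [2*(x - 3) = -4] 2 out front; divide by 2 ⇒ div: x - 3 = -2.
Step 4. [x - 3 = -2] the outer -3 inverts by adding 3. So sub: x = 1.

Answer: x ∈ {1}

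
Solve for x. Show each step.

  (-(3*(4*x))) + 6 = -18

Step 1. [(-(3*(4*x))) + 6 = -18] peel the +6: subtract 6 from each side, so sub: -(3*(4*x)) = -24.
Step 2. [-(3*(4*x)) = -24] LHS negated; negate both sides ⇒ neg: 3*(4*x) = 24.
Step 3. [3*(4*x) = 24] LHS = 3·(…); ÷3 both sides ⇒ div: 4*x = 8.
Step 4. [4*x = 8] leading coefficient 4: divide by 4 ⇒ div: x = 2.

Answer: x ∈ {2}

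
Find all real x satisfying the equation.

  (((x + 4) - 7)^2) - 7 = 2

Step 1. [(((x + 4) - 7)^2) - 7 = 2] 7 comes off first (add 7), so sub: ((x + 4) - 7)^2 = 9.
Step 2. [((x + 4) - 7)^2 = 9] √ both sides: 9 ≥ 0 gives two branches ⇒ sqrt: (x + 4) - 7 = 3 or -3.
Step 3. [(x + 4) - 7 = 3 or -3] the outer -7 inverts by adding 7, so sub: x + 4 = 10 or 4.
Step 4. [x + 4 = 10 or 4] +4 is outermost — subtract 4 both sides ⇒ sub: x = 6 or 0.

Answer: x ∈ {0, 6}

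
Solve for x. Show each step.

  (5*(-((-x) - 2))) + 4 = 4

Step 1. [(5*(-((-x) - 2))) + 4 = 4] subtract 4: x sits inside (… + 4), so sub: 5*(-((-x) - 2)) = 0.
Step 2. [5*(-((-x) - 2)) = 0] 5·(inner) — divide through by 5 ⇒ div: -((-x) - 2) = 0.
Step 3. [-((-x) - 2) = 0] LHS negated; negate both sides. So neg: (-x) - 2 = 0.
Step 4. [(-x) - 2 = 0] -2 is outermost — add 2 both sides. So sub: -x = 2.
Step 5. [-x = 2] LHS negated; negate both sides, so neg: x = -2.

Answer: x ∈ {-2}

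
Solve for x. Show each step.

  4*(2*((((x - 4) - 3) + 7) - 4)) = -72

Step 1. [4*(2*((((x - 4) - 3) + 7) - 4)) = -72] leading coefficient 4: divide by 4 ⇒ div: 2*((((x - 4) - 3) + 7) - 4) = -18.
Step 2. [2*((((x - 4) - 3) + 7) - 4) = -18] divide by the outer 2 ⇒ div: (((x - 4) - 3) + 7) - 4 = -9.
Step 3. [(((x - 4) - 3) + 7) - 4 = -9] the outer -4 inverts by adding 4, so sub: ((x - 4) - 3) + 7 = -5.
Step 4. [((x - 4) - 3) + 7 = -5] +7 is outermost — subtract 7 both sides, so sub: (x - 4) - 3 = -12.
Step 5. [(x - 4) - 3 = -12] peel the -3: add 3 from each side. So sub: x - 4 = -9.
Step 6. [x - 4 = -9] the outer -4 inverts by adding 4, so sub: x = -5.

Answer: x ∈ {-5}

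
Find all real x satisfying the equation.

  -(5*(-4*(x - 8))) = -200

Step 1. [-(5*(-4*(x - 8))) = -200] leading − — multiply by −1, so neg: 5*(-4*(x - 8)) = 200.
Step 2. [5*(-4*(x - 8)) = 200] 5·(inner) — divide through by 5, so div: -4*(x - 8) = 40.
Step 3. [-4*(x - 8) = 40] divide by the outer -4 ⇒ div: x - 8 = -10.
Step 4. [x - 8 = -10] -8 is outermost — add 8 both sides. So sub: x = -2.

Answer: x ∈ {-2}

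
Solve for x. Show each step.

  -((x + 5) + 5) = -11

Step 1. [-((x + 5) + 5) = -11] leading − — multiply by −1. So neg: (x + 5) + 5 = 11.
Step 2. [(x + 5) + 5 = 11] peel the +5: subtract 5 from each side. So sub: x + 5 = 6.
Step 3. [x + 5 = 6] the outer +5 inverts by subtracting 5 ⇒ sub: x = 1.

Answer: x ∈ {1}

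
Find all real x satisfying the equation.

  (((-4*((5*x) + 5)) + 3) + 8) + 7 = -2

Step 1. [(((-4*((5*x) + 5)) + 3) + 8) + 7 = -2] the outer +7 inverts by subtracting 7, so sub: ((-4*((5*x) + 5)) + 3) + 8 = -9.
Step 2. [((-4*((5*x) + 5)) + 3) + 8 = -9] subtract 8: x sits inside (… + 8), so sub: (-4*((5*x) + 5)) + 3 = -17.
Step 3. [(-4*((5*x) + 5)) + 3 = -17] +3 is outermost — subtract 3 both sides ⇒ sub: -4*((5*x) + 5) = -20.
Step 4. [-4*((5*x) + 5) = -20] -4·(inner) — divide through by -4, so div: (5*x) + 5 = 5.
Step 5. [(5*x) + 5 = 5] +5 is outermost — subtract 5 both sides. So sub: 5*x = 0.
Step 6. [5*x = 0] 5·(inner) — divide through by 5, so div: x = 0.

Answer: x ∈ {0}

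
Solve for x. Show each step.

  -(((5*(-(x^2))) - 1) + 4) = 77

Step 1. [-(((5*(-(x^2))) - 1) + 4) = 77] LHS negated; negate both sides ⇒ neg: ((5*(-(x^2))) - 1) + 4 = -77.
Step 2. [((5*(-(x^2))) - 1) + 4 = -77] +4 is outermost — subtract 4 both sides, so sub: (5*(-(x^2))) - 1 = -81.
Step 3. [(5*(-(x^2))) - 1 = -81] the outer -1 inverts by adding 1, so sub: 5*(-(x^2)) = -80.
Step 4. [5*(-(x^2)) = -80] leading coefficient 5: divide by 5 ⇒ div: -(x^2) = -16.
Step 5. [-(x^2) = -16] flip signs both sides ⇒ neg: x^2 = 16.
Step 6. [x^2 = 16] √ both sides: 16 ≥ 0 gives two branches ⇒ sqrt: x = 4 or -4.

Answer: x ∈ {-4, 4}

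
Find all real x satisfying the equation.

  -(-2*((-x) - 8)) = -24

Step 1. [-(-2*((-x) - 8)) = -24] LHS negated; negate both sides ⇒ neg: -2*((-x) - 8) = 24.
Step 2. [-2*((-x) - 8) = 24] LHS = -2·(…); ÷-2 both sides. So div: (-x) - 8 = -12.
Step 3. [(-x) - 8 = -12] peel the -8: add 8 from each side. So sub: -x = -4.
Step 4. [-x = -4] flip signs both sides ⇒ neg: x = 4.

Answer: x ∈ {4}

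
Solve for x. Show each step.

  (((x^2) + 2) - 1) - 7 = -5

Step 1. [(((x^2) + 2) - 1) - 7 = -5] the outer -7 inverts by adding 7, so sub: ((x^2) + 2) - 1 = 2.
Step 2. [((x^2) + 2) - 1 = 2] peel the -1: add 1 from each side, so sub: (x^2) + 2 = 3.
Step 3. [(x^2) + 2 = 3] peel the +2: subtract 2 from each side. So sub: x^2 = 1.
Step 4. [x^2 = 1] √ both sides: 1 ≥ 0 gives two branches. So sqrt: x = 1 or -1.

Answer: x ∈ {-1, 1}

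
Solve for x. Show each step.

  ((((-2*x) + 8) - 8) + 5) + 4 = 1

Step 1. [((((-2*x) + 8) - 8) + 5) + 4 = 1] 4 comes off first (subtract 4) ⇒ sub: (((-2*x) + 8) - 8) + 5 = -3.
Step 2. [(((-2*x) + 8) - 8) + 5 = -3] the outer +5 inverts by subtracting 5. So sub: ((-2*x) + 8) - 8 = -8.
Step 3. [((-2*x) + 8) - 8 = -8] add 8: x sits inside (… - 8) ⇒ sub: (-2*x) + 8 = 0.
Step 4. [(-2*x) + 8 = 0] subtract 8: x sits inside (… + 8), so sub: -2*x = -8.
Step 5. [-2*x = -8] divide by the outer -2. So div: x = 4.

Answer: x ∈ {4}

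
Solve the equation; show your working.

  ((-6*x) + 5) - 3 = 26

Step 1. [((-6*x) + 5) - 3 = 26] -3 is outermost — add 3 both sides ⇒ sub: (-6*x) + 5 = 29.
Step 2. [(-6*x) + 5 = 29] 5 comes off first (subtract 5). So sub: -6*x = 24.
Step 3. [-6*x = 24] -6 out front; divide by -6 ⇒ div: x = -4.

Answer: x ∈ {-4}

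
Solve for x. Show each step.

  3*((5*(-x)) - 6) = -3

Step 1. [3*((5*(-x)) - 6) = -3] 3·(inner) — divide through by 3, so div: (5*(-x)) - 6 = -1.
Step 2. [(5*(-x)) - 6 = -1] peel the -6: add 6 from each side, so sub: 5*(-x) = 5.
Step 3. [5*(-x) = 5] LHS = 5·(…); ÷5 both sides ⇒ div: -x = 1.
Step 4. [-x = 1] flip signs both sides ⇒ neg: x = -1.

Answer: x ∈ {-1}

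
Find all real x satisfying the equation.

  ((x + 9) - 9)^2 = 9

Step 1. [((x + 9) - 9)^2 = 9] 9 ≥ 0, LHS is (·)² — take ±√ ⇒ sqrt: (x + 9) - 9 = 3 or -3.
Step 2. [(x + 9) - 9 = 3 or -3] the outer -9 inverts by adding 9, so sub: x + 9 = 12 or 6.
Step 3. [x + 9 = 12 or 6] +9 is outermost — subtract 9 both sides, so sub: x = 3 or -3.

Answer: x ∈ {-3, 3}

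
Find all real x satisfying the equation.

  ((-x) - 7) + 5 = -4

Step 1. [((-x) - 7) + 5 = -4] the outer +5 inverts by subtracting 5 ⇒ sub: (-x) - 7 = -9.
Step 2. [(-x) - 7 = -9] the outer -7 inverts by adding 7 ⇒ sub: -x = -2.
Step 3. [-x = -2] flip signs both sides, so neg: x = 2.

Answer: x ∈ {2}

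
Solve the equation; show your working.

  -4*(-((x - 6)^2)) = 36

Step 1. [-4*(-((x - 6)^2)) = 36] leading coefficient -4: divide by -4. So div: -((x - 6)^2) = -9.
Step 2. [-((x - 6)^2) = -9] LHS negated; negate both sides, so neg: (x - 6)^2 = 9.
Step 3. [(x - 6)^2 = 9] LHS squared, RHS 9 ≥ 0: apply √ (±). So sqrt: x - 6 = 3 or -3.
Step 4. [x - 6 = 3 or -3] peel the -6: add 6 from each side ⇒ sub: x = 9 or 3.

Answer: x ∈ {3, 9}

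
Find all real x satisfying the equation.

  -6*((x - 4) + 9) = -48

Step 1. [-6*((x - 4) + 9) = -48] -6 out front; divide by -6, so div: (x - 4) + 9 = 8.
Step 2. [(x - 4) + 9 = 8] 9 comes off first (subtract 9), so sub: x - 4 = -1.
Step 3. [x - 4 = -1] peel the -4: add 4 from each side ⇒ sub: x = 3.

Answer: x ∈ {3}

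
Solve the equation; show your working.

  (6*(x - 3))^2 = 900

Step 1. [(6*(x - 3))^2 = 900] 900 ≥ 0, LHS is (·)² — take ±√ ⇒ sqrt: 6*(x - 3) = 30 or -30.
Step 2. [6*(x - 3) = 30 or -30] 6 out front; divide by 6. So div: x - 3 = 5 or -5.
Step 3. [x - 3 = 5 or -5] the outer -3 inverts by adding 3, so sub: x = 8 or -2.

Answer: x ∈ {-2, 8}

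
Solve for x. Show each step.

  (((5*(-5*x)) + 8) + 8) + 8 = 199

Step 1. [(((5*(-5*x)) + 8) + 8) + 8 = 199] subtract 8: x sits inside (… + 8) ⇒ sub: ((5*(-5*x)) + 8) + 8 = 191.
Step 2. [((5*(-5*x)) + 8) + 8 = 191] subtract 8: x sits inside (… + 8), so sub: (5*(-5*x)) + 8 = 183.
Step 3. [(5*(-5*x)) + 8 = 183] subtract 8: x sits inside (… + 8), so sub: 5*(-5*x) = 175.
Step 4. [5*(-5*x) = 175] leading coefficient 5: divide by 5 ⇒ div: -5*x = 35.
Step 5. [-5*x = 35] -5 out front; divide by -5. So div: x = -7.

Answer: x ∈ {-7}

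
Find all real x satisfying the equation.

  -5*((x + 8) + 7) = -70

Step 1. [-5*((x + 8) + 7) = -70] LHS = -5·(…); ÷-5 both sides. So div: (x + 8) + 7 = 14.
Step 2. [(x + 8) + 7 = 14] 7 comes off first (subtract 7), so sub: x + 8 = 7.
Step 3. [x + 8 = 7] subtract 8: x sits inside (… + 8). So sub: x = -1.

Answer: x ∈ {-1}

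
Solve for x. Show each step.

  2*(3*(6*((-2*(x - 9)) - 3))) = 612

Step 1. [2*(3*(6*((-2*(x - 9)) - 3))) = 612] 2·(inner) — divide through by 2. So div: 3*(6*((-2*(x - 9)) - 3)) = 306.
Step 2. [3*(6*((-2*(x - 9)) - 3)) = 306] 3 out front; divide by 3 ⇒ div: 6*((-2*(x - 9)) - 3) = 102.
Step 3. [6*((-2*(x - 9)) - 3) = 102] leading coefficient 6: divide by 6, so div: (-2*(x - 9)) - 3 = 17.
Step 4. [(-2*(x - 9)) - 3 = 17] peel the -3: add 3 from each side. So sub: -2*(x - 9) = 20.
Step 5. [-2*(x - 9) = 20] LHS = -2·(…); ÷-2 both sides. So div: x - 9 = -10.
Step 6. [x - 9 = -10] peel the -9: add 9 from each side, so sub: x = -1.

Answer: x ∈ {-1}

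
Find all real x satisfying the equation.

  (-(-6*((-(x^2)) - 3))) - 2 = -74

Step 1. [(-(-6*((-(x^2)) - 3))) - 2 = -74] the outer -2 inverts by adding 2, so sub: -(-6*((-(x^2)) - 3)) = -72.
Step 2. [-(-6*((-(x^2)) - 3)) = -72] leading − — multiply by −1. So neg: -6*((-(x^2)) - 3) = 72.
Step 3. [-6*((-(x^2)) - 3) = 72] divide by the outer -6, so div: (-(x^2)) - 3 = -12.
Step 4. [(-(x^2)) - 3 = -12] 3 comes off first (add 3) ⇒ sub: -(x^2) = -9.
Step 5. [-(x^2) = -9] flip signs both sides. So neg: x^2 = 9.
Step 6. [x^2 = 9] LHS squared, RHS 9 ≥ 0: apply √ (±). So sqrt: x = 3 or -3.

Answer: x ∈ {-3, 3}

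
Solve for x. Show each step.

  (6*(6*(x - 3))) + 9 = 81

Step 1. [(6*(6*(x - 3))) + 9 = 81] subtract 9: x sits inside (… + 9). So sub: 6*(6*(x - 3)) = 72.
Step 2. [6*(6*(x - 3)) = 72] divide by the outer 6, so div: 6*(x - 3) = 12.
Step 3. [6*(x - 3) = 12] leading coefficient 6: divide by 6. So div: x - 3 = 2.
Step 4. [x - 3 = 2] add 3: x sits inside (… - 3). So sub: x = 5.

Answer: x ∈ {5}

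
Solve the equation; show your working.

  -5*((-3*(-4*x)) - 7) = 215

Step 1. [-5*((-3*(-4*x)) - 7) = 215] -5·(inner) — divide through by -5. So div: (-3*(-4*x)) - 7 = -43.
Step 2. [(-3*(-4*x)) - 7 = -43] add 7: x sits inside (… - 7). So sub: -3*(-4*x) = -36.
Step 3. [-3*(-4*x) = -36] LHS = -3·(…); ÷-3 both sides ⇒ div: -4*x = 12.
Step 4. [-4*x = 12] -4 out front; divide by -4 ⇒ div: x = -3.

Answer: x ∈ {-3}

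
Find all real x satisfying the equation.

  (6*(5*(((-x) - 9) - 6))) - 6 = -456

Step 1. [(6*(5*(((-x) - 9) - 6))) - 6 = -456] the outer -6 inverts by adding 6, so sub: 6*(5*(((-x) - 9) - 6)) = -450.
Step 2. [6*(5*(((-x) - 9) - 6)) = -450] 6·(inner) — divide through by 6 ⇒ div: 5*(((-x) - 9) - 6) = -75.
Step 3. [5*(((-x) - 9) - 6) = -75] LHS = 5·(…); ÷5 both sides. So div: ((-x) - 9) - 6 = -15.
Step 4. [((-x) - 9) - 6 = -15] 6 comes off first (add 6). So sub: (-x) - 9 = -9.
Step 5. [(-x) - 9 = -9] add 9: x sits inside (… - 9). So sub: -x = 0.
Step 6. [-x = 0] leading − — multiply by −1. So neg: x = 0.

Answer: x ∈ {0}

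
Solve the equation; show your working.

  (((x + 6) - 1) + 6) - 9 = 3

Step 1. [(((x + 6) - 1) + 6) - 9 = 3] the outer -9 inverts by adding 9. So sub: ((x + 6) - 1) + 6 = 12.
Step 2. [((x + 6) - 1) + 6 = 12] the outer +6 inverts by subtracting 6. So sub: (x + 6) - 1 = 6.
Step 3. [(x + 6) - 1 = 6] the outer -1 inverts by adding 1. So sub: x + 6 = 7.
Step 4. [x + 6 = 7] peel the +6: subtract 6 from each side, so sub: x = 1.

Answer: x ∈ {1}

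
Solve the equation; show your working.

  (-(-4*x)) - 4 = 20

Step 1. [(-(-4*x)) - 4 = 20] peel the -4: add 4 from each side. So sub: -(-4*x) = 24.
Step 2. [-(-4*x) = 24] LHS negated; negate both sides. So neg: -4*x = -24.
Step 3. [-4*x = -24] LHS = -4·(…); ÷-4 both sides. So div: x = 6.

Answer: x ∈ {6}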